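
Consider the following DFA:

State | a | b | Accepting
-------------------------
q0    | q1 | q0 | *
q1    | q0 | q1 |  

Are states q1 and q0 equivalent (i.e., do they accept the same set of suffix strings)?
Try the suffix ε (the empty string).
From q1: q1 — not accepting.
From q0: q0 — accepting.
The two states disagree on this suffix, so they are not equivalent.

Final answer: No. Distinguishing string: ε (the empty string) - accepted from q0 but not from q1.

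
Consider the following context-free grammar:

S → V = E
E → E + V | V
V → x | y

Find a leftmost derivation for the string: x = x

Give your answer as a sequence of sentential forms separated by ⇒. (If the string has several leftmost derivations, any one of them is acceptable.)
Start with S.
Step 1: the leftmost non-terminal is S; apply S → V = E:  V = E
Step 2: the leftmost non-terminal is V; apply V → x:  x = E
Step 3: the leftmost non-terminal is E; apply E → V:  x = V
Step 4: the leftmost non-terminal is V; apply V → x:  x = x

Final answer: S ⇒ V = E ⇒ x = E ⇒ x = V ⇒ x = x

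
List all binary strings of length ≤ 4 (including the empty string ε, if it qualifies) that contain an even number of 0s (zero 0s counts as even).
Checking every binary string of length 0 to 4:
  Length 0: accepted: ε | rejected: (none)
  Length 1: accepted: 1 | rejected: 0
  Length 2: accepted: 00, 11 | rejected: 01, 10
  Length 3: accepted: 001, 010, 100, 111 | rejected: 000, 011, 101, 110
  Length 4: accepted: 0000, 0011, 0101, 0110, 1001, 1010, 1100, 1111 | rejected: 0001, 0010, 0100, 0111, 1000, 1011, 1101, 1110
Total: 16 string(s).

Final answer: ε, 1, 00, 11, 001, 010, 100, 111, 0000, 0011, 0101, 0110, 1001, 1010, 1100, 1111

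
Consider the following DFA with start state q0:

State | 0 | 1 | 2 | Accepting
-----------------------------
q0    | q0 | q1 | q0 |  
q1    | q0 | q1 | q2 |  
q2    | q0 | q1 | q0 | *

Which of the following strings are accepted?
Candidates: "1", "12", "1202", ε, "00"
"1": q0 → q1; q1 is not accepting → rejected
"12": q0 → q1 → q2; q2 is accepting → accepted
"1202": q0 → q1 → q2 → q0 → q0; q0 is not accepting → rejected
ε: q0; q0 is not accepting → rejected
"00": q0 → q0 → q0; q0 is not accepting → rejected

Final answer: "12"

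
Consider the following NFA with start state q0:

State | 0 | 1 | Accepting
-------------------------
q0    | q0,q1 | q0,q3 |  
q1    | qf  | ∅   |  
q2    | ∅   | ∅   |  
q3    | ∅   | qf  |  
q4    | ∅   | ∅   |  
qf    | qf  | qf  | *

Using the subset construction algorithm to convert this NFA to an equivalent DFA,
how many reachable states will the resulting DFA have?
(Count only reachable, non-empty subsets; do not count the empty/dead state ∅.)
Start subset: {q0}
{q0}: on 0 → {q0, q1}, on 1 → {q0, q3}
{q0, q1}: on 0 → {q0, q1, qf}, on 1 → {q0, q3}
{q0, q3}: on 0 → {q0, q1}, on 1 → {q0, q3, qf}
{q0, q1, qf}: on 0 → {q0, q1, qf}, on 1 → {q0, q3, qf}
{q0, q3, qf}: on 0 → {q0, q1, qf}, on 1 → {q0, q3, qf}
Reachable non-empty subsets: {q0}, {q0, q1}, {q0, q3}, {q0, q1, qf}, {q0, q3, qf} — 5 in total.

Final answer: 5 states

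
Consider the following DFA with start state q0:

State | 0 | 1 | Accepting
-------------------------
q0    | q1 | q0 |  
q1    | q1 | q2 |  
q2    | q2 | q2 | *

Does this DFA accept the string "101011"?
Start in q0.
Read '1': q0 → q0
Read '0': q0 → q1
Read '1': q1 → q2
Read '0': q2 → q2
Read '1': q2 → q2
Read '1': q2 → q2
Final state q2 is accepting, so the string is accepted.

Final answer: Yes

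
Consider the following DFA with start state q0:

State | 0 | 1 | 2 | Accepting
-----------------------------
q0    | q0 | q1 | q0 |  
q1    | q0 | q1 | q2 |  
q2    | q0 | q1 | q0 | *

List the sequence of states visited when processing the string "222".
q0 → q0 → q0 → q0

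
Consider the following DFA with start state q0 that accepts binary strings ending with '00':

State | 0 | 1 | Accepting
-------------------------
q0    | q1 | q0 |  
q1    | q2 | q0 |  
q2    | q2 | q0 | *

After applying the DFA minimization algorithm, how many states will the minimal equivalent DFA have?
All 3 states are reachable from q0, so none can be removed as unreachable.
Table-filling: first mark every (accepting, non-accepting) pair as distinguishable (accepting: {q2}; non-accepting: {q0, q1}).
Round 1: (q0, q1) on '0' go to q1 and q2, already distinguishable → mark.
Every pair of states is distinguishable, so the DFA is already minimal.
Equivalence classes: {q0}, {q1}, {q2} → 3 states.

Final answer: 3 states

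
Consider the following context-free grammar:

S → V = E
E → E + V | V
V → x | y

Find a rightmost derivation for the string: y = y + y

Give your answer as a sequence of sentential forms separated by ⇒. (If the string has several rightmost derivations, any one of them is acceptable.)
Start with S.
Step 1: the rightmost non-terminal is S; apply S → V = E:  V = E
Step 2: the rightmost non-terminal is E; apply E → E + V:  V = E + V
Step 3: the rightmost non-terminal is V; apply V → y:  V = E + y
Step 4: the rightmost non-terminal is E; apply E → V:  V = V + y
Step 5: the rightmost non-terminal is V; apply V → y:  V = y + y
Step 6: the rightmost non-terminal is V; apply V → y:  y = y + y

Final answer: S ⇒ V = E ⇒ V = E + V ⇒ V = E + y ⇒ V = V + y ⇒ V = y + y ⇒ y = y + y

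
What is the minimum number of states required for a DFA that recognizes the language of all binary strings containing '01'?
Language: binary strings containing '01'
Lower bound (Myhill–Nerode): the prefixes ε, 0, 01 are pairwise distinguishable:
  ε vs 01: suffix ε distinguishes them (ε is rejected, 01 is accepted)
  0 vs 01: suffix ε distinguishes them (0 is rejected, 01 is accepted)
  ε vs 0: suffix 1 distinguishes them (ε·1 = 1 is rejected, 0·1 = 01 is accepted)
So any DFA needs at least 3 states.
Upper bound: a DFA with 3 states exists (one state per class above: 'no progress', 'last symbol 0', and 'seen 01' (accepting sink)).
Minimum states: 3

Final answer: 3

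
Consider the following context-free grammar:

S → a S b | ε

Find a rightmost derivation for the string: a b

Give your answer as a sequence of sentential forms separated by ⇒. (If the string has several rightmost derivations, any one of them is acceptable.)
Start with S.
Step 1: the rightmost non-terminal is S; apply S → a S b:  a S b
Step 2: the rightmost non-terminal is S; apply S → ε:  a b

Final answer: S ⇒ a S b ⇒ a b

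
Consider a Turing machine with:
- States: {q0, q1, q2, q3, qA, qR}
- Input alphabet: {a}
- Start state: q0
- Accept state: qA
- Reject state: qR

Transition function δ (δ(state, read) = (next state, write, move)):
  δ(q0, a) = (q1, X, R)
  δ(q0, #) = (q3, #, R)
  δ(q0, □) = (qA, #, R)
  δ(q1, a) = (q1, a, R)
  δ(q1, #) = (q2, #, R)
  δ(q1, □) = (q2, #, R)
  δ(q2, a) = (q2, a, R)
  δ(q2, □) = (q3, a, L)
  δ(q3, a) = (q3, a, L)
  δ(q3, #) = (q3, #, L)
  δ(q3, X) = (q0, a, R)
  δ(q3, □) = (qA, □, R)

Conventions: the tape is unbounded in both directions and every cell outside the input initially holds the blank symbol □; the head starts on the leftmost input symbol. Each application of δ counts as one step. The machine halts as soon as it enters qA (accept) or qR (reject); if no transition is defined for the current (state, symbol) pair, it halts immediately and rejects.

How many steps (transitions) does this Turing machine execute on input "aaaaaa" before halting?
Trace (configuration after each step, as tape_left[state]tape_right with head position):
Step 0: [q0]aaaaaa (head at position 0)
Step 1: X[q1]aaaaa (head 1)
Step 2: Xa[q1]aaaa (head 2)
Step 3: Xaa[q1]aaa (head 3)
Step 4: Xaaa[q1]aa (head 4)
Step 5: Xaaaa[q1]a (head 5)
Step 6: Xaaaaa[q1]□ (head 6)
Step 7: Xaaaaa#[q2]□ (head 7)
Step 8: Xaaaaa[q3]#a (head 6)
Step 9: Xaaaa[q3]a#a (head 5)
Step 10: Xaaa[q3]aa#a (head 4)
Step 11: Xaa[q3]aaa#a (head 3)
Step 12: Xa[q3]aaaa#a (head 2)
Step 13: X[q3]aaaaa#a (head 1)
Step 14: [q3]Xaaaaa#a (head 0)
Step 15: a[q0]aaaaa#a (head 1)
Step 16: aX[q1]aaaa#a (head 2)
Step 17: aXa[q1]aaa#a (head 3)
Step 18: aXaa[q1]aa#a (head 4)
Step 19: aXaaa[q1]a#a (head 5)
Step 20: aXaaaa[q1]#a (head 6)
Step 21: aXaaaa#[q2]a (head 7)
Step 22: aXaaaa#a[q2]□ (head 8)
Step 23: aXaaaa#[q3]aa (head 7)
Step 24: aXaaaa[q3]#aa (head 6)
Step 25: aXaaa[q3]a#aa (head 5)
Step 26: aXaa[q3]aa#aa (head 4)
Step 27: aXa[q3]aaa#aa (head 3)
Step 28: aX[q3]aaaa#aa (head 2)
Step 29: a[q3]Xaaaa#aa (head 1)
Step 30: aa[q0]aaaa#aa (head 2)
Step 31: aaX[q1]aaa#aa (head 3)
Step 32: aaXa[q1]aa#aa (head 4)
Step 33: aaXaa[q1]a#aa (head 5)
Step 34: aaXaaa[q1]#aa (head 6)
Step 35: aaXaaa#[q2]aa (head 7)
Step 36: aaXaaa#a[q2]a (head 8)
Step 37: aaXaaa#aa[q2]□ (head 9)
Step 38: aaXaaa#a[q3]aa (head 8)
Step 39: aaXaaa#[q3]aaa (head 7)
Step 40: aaXaaa[q3]#aaa (head 6)
Step 41: aaXaa[q3]a#aaa (head 5)
Step 42: aaXa[q3]aa#aaa (head 4)
Step 43: aaX[q3]aaa#aaa (head 3)
Step 44: aa[q3]Xaaa#aaa (head 2)
Step 45: aaa[q0]aaa#aaa (head 3)
Step 46: aaaX[q1]aa#aaa (head 4)
Step 47: aaaXa[q1]a#aaa (head 5)
Step 48: aaaXaa[q1]#aaa (head 6)
Step 49: aaaXaa#[q2]aaa (head 7)
Step 50: aaaXaa#a[q2]aa (head 8)
Step 51: aaaXaa#aa[q2]a (head 9)
Step 52: aaaXaa#aaa[q2]□ (head 10)
Step 53: aaaXaa#aa[q3]aa (head 9)
Step 54: aaaXaa#a[q3]aaa (head 8)
Step 55: aaaXaa#[q3]aaaa (head 7)
Step 56: aaaXaa[q3]#aaaa (head 6)
Step 57: aaaXa[q3]a#aaaa (head 5)
Step 58: aaaX[q3]aa#aaaa (head 4)
Step 59: aaa[q3]Xaa#aaaa (head 3)
Step 60: aaaa[q0]aa#aaaa (head 4)
Step 61: aaaaX[q1]a#aaaa (head 5)
Step 62: aaaaXa[q1]#aaaa (head 6)
Step 63: aaaaXa#[q2]aaaa (head 7)
Step 64: aaaaXa#a[q2]aaa (head 8)
Step 65: aaaaXa#aa[q2]aa (head 9)
Step 66: aaaaXa#aaa[q2]a (head 10)
Step 67: aaaaXa#aaaa[q2]□ (head 11)
Step 68: aaaaXa#aaa[q3]aa (head 10)
Step 69: aaaaXa#aa[q3]aaa (head 9)
Step 70: aaaaXa#a[q3]aaaa (head 8)
Step 71: aaaaXa#[q3]aaaaa (head 7)
Step 72: aaaaXa[q3]#aaaaa (head 6)
Step 73: aaaaX[q3]a#aaaaa (head 5)
Step 74: aaaa[q3]Xa#aaaaa (head 4)
Step 75: aaaaa[q0]a#aaaaa (head 5)
Step 76: aaaaaX[q1]#aaaaa (head 6)
Step 77: aaaaaX#[q2]aaaaa (head 7)
Step 78: aaaaaX#a[q2]aaaa (head 8)
Step 79: aaaaaX#aa[q2]aaa (head 9)
Step 80: aaaaaX#aaa[q2]aa (head 10)
Step 81: aaaaaX#aaaa[q2]a (head 11)
Step 82: aaaaaX#aaaaa[q2]□ (head 12)
Step 83: aaaaaX#aaaa[q3]aa (head 11)
Step 84: aaaaaX#aaa[q3]aaa (head 10)
Step 85: aaaaaX#aa[q3]aaaa (head 9)
Step 86: aaaaaX#a[q3]aaaaa (head 8)
Step 87: aaaaaX#[q3]aaaaaa (head 7)
Step 88: aaaaaX[q3]#aaaaaa (head 6)
Step 89: aaaaa[q3]X#aaaaaa (head 5)
Step 90: aaaaaa[q0]#aaaaaa (head 6)
Step 91: aaaaaa#[q3]aaaaaa (head 7)
Step 92: aaaaaa[q3]#aaaaaa (head 6)
Step 93: aaaaa[q3]a#aaaaaa (head 5)
Step 94: aaaa[q3]aa#aaaaaa (head 4)
Step 95: aaa[q3]aaa#aaaaaa (head 3)
Step 96: aa[q3]aaaa#aaaaaa (head 2)
Step 97: a[q3]aaaaa#aaaaaa (head 1)
Step 98: [q3]aaaaaa#aaaaaa (head 0)
Step 99: [q3]□aaaaaa#aaaaaa (head -1)
Step 100: □[qA]aaaaaa#aaaaaa (head 0)
The machine is in qA, so it halts and accepts.
Number of transitions executed: 100.

Final answer: 100 steps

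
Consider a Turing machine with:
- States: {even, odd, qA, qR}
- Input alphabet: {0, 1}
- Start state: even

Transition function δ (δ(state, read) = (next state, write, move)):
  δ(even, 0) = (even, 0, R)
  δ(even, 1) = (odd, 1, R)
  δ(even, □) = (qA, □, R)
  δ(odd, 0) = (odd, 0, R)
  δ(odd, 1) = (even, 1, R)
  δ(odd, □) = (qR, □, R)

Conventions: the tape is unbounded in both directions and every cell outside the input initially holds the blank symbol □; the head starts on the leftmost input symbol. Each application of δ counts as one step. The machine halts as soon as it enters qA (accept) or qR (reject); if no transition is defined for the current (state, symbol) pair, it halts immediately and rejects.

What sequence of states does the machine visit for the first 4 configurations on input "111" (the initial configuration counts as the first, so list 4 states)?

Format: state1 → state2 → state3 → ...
Step 0: [even]111 (head at position 0)
Step 1: δ(even, 1) = (odd, 1, R)  ⊢  1[odd]11 (head at position 1)
Step 2: δ(odd, 1) = (even, 1, R)  ⊢  11[even]1 (head at position 2)
Step 3: δ(even, 1) = (odd, 1, R)  ⊢  111[odd]□ (head at position 3)
Reading off the states of these 4 configurations: even → odd → even → odd

Final answer: even → odd → even → odd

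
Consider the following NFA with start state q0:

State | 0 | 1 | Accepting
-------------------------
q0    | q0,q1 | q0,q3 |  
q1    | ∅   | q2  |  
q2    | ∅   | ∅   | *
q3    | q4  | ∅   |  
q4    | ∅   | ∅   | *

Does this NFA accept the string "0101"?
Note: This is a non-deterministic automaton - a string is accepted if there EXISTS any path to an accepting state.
Track the set of states the NFA could be in: start {q0}
Read '0': {q0} → {q0, q1}
Read '1': {q0, q1} → {q0, q2, q3}
Read '0': {q0, q2, q3} → {q0, q1, q4}
Read '1': {q0, q1, q4} → {q0, q2, q3}
Final set {q0, q2, q3} contains accepting state(s) {q2} → accepted.

Final answer: Yes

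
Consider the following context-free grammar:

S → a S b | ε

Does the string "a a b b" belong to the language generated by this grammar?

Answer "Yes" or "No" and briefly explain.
A derivation exists: S ⇒ a S b ⇒ a a S b b ⇒ a a b b (using S → a S b twice, then S → ε).

Final answer: Yes - a valid derivation exists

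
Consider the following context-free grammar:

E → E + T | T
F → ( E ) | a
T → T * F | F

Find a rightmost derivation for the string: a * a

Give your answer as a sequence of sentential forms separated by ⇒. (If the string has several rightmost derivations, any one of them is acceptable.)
Start with E.
Step 1: the rightmost non-terminal is E; apply E → T:  T
Step 2: the rightmost non-terminal is T; apply T → T * F:  T * F
Step 3: the rightmost non-terminal is F; apply F → a:  T * a
Step 4: the rightmost non-terminal is T; apply T → F:  F * a
Step 5: the rightmost non-terminal is F; apply F → a:  a * a

Final answer: E ⇒ T ⇒ T * F ⇒ T * a ⇒ F * a ⇒ a * a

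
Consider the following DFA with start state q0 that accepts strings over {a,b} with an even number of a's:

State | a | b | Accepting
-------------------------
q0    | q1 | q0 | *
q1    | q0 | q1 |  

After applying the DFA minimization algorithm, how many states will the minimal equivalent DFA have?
All 2 states are reachable from q0, so none can be removed as unreachable.
Table-filling: first mark every (accepting, non-accepting) pair as distinguishable (accepting: {q0}; non-accepting: {q1}).
Every pair of states is distinguishable, so the DFA is already minimal.
Equivalence classes: {q0}, {q1} → 2 states.

Final answer: 2 states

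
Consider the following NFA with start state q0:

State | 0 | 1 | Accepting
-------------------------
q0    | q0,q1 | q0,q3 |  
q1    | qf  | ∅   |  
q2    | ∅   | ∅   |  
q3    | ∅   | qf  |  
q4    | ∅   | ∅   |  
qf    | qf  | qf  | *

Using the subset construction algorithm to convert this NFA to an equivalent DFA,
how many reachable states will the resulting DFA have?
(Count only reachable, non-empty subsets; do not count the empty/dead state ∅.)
Start subset: {q0}
{q0}: on 0 → {q0, q1}, on 1 → {q0, q3}
{q0, q1}: on 0 → {q0, q1, qf}, on 1 → {q0, q3}
{q0, q3}: on 0 → {q0, q1}, on 1 → {q0, q3, qf}
{q0, q1, qf}: on 0 → {q0, q1, qf}, on 1 → {q0, q3, qf}
{q0, q3, qf}: on 0 → {q0, q1, qf}, on 1 → {q0, q3, qf}
Reachable non-empty subsets: {q0}, {q0, q1}, {q0, q3}, {q0, q1, qf}, {q0, q3, qf} — 5 in total.

Final answer: 5 states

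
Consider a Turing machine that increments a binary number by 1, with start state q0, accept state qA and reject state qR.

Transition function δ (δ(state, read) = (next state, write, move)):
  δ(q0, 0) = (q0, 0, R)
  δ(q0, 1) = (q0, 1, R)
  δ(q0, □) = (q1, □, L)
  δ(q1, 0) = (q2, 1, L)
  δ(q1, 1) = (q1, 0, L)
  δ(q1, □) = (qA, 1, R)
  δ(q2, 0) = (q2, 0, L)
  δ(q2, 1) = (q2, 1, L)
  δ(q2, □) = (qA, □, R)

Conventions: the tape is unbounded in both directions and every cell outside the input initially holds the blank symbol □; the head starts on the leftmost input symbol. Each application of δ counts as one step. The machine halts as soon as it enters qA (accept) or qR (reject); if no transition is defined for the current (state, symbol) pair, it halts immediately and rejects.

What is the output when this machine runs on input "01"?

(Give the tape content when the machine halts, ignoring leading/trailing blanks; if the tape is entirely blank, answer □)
Step 0: [q0]01 (head at position 0)
Step 1: δ(q0, 0) = (q0, 0, R)  ⊢  0[q0]1 (head at position 1)
Step 2: δ(q0, 1) = (q0, 1, R)  ⊢  01[q0]□ (head at position 2)
Step 3: δ(q0, □) = (q1, □, L)  ⊢  0[q1]1□ (head at position 1)
Step 4: δ(q1, 1) = (q1, 0, L)  ⊢  [q1]00□ (head at position 0)
Step 5: δ(q1, 0) = (q2, 1, L)  ⊢  [q2]□10□ (head at position -1)
Step 6: δ(q2, □) = (qA, □, R)  ⊢  □[qA]10□ (head at position 0)
The machine is in qA, so it halts and accepts.
Tape content when halted (ignoring surrounding blanks): 10

Final answer: Output: 10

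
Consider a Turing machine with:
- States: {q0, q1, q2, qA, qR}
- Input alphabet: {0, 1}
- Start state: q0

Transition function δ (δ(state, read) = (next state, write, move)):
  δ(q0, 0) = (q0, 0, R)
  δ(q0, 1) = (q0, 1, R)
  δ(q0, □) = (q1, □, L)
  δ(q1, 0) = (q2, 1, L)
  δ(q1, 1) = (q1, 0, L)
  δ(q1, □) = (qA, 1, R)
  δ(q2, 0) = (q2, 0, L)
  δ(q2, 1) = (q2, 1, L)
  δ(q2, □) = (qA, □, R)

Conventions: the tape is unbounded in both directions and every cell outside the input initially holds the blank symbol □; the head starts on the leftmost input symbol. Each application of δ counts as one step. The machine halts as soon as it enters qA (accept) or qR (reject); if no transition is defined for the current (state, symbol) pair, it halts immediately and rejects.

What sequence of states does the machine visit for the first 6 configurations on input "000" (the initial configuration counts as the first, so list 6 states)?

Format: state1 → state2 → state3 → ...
Step 0: [q0]000 (head at position 0)
Step 1: δ(q0, 0) = (q0, 0, R)  ⊢  0[q0]00 (head at position 1)
Step 2: δ(q0, 0) = (q0, 0, R)  ⊢  00[q0]0 (head at position 2)
Step 3: δ(q0, 0) = (q0, 0, R)  ⊢  000[q0]□ (head at position 3)
Step 4: δ(q0, □) = (q1, □, L)  ⊢  00[q1]0□ (head at position 2)
Step 5: δ(q1, 0) = (q2, 1, L)  ⊢  0[q2]01□ (head at position 1)
Reading off the states of these 6 configurations: q0 → q0 → q0 → q0 → q1 → q2

Final answer: q0 → q0 → q0 → q0 → q1 → q2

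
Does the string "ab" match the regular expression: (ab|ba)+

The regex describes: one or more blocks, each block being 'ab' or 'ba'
Yes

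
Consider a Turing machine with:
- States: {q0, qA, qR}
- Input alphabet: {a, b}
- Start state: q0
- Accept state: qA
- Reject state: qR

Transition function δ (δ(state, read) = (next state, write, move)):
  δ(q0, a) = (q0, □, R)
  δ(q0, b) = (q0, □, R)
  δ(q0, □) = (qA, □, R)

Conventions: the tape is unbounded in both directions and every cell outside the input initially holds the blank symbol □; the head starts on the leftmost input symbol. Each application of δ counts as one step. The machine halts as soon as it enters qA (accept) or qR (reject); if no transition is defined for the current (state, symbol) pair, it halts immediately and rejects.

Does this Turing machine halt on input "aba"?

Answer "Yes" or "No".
Step 0: [q0]aba (head at position 0)
Step 1: δ(q0, a) = (q0, □, R)  ⊢  □[q0]ba (head at position 1)
Step 2: δ(q0, b) = (q0, □, R)  ⊢  □□[q0]a (head at position 2)
Step 3: δ(q0, a) = (q0, □, R)  ⊢  □□□[q0]□ (head at position 3)
Step 4: δ(q0, □) = (qA, □, R)  ⊢  □□□□[qA]□ (head at position 4)
The machine is in qA, so it halts and accepts.
It halts after 4 steps.

Final answer: Yes - halts after 4 steps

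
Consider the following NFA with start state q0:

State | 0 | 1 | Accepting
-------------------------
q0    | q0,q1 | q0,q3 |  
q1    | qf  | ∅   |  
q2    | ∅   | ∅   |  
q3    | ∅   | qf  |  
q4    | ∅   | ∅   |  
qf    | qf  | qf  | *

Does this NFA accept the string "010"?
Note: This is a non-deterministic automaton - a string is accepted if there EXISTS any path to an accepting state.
Track the set of states the NFA could be in: start {q0}
Read '0': {q0} → {q0, q1}
Read '1': {q0, q1} → {q0, q3}
Read '0': {q0, q3} → {q0, q1}
Final set {q0, q1} contains no accepting state → rejected.

Final answer: No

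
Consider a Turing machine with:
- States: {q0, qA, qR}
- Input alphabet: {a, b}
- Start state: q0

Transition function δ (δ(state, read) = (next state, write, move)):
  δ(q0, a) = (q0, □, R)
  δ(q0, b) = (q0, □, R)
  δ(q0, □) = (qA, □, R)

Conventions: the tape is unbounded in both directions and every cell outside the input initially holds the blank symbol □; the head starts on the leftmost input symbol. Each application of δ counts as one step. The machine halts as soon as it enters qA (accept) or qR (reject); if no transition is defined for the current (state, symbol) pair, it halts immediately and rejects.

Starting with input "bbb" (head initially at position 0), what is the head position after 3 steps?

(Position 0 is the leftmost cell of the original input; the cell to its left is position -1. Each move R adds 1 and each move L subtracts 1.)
Step 0: [q0]bbb (head at position 0)
Step 1: δ(q0, b) = (q0, □, R)  ⊢  □[q0]bb (head at position 1)
Step 2: δ(q0, b) = (q0, □, R)  ⊢  □□[q0]b (head at position 2)
Step 3: δ(q0, b) = (q0, □, R)  ⊢  □□□[q0]□ (head at position 3)
Head position after 3 steps: 3

Final answer: Position 3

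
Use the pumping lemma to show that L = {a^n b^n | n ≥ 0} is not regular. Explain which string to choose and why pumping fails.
Language: L = {a^n b^n | n ≥ 0} (equal numbers of a's followed by b's)
Step 1: Assume for contradiction that L is regular, with pumping length p.
Step 2: Choose s = a^p b^p. Then s ∈ L (it has p a's followed by p b's) and |s| ≥ p.
Step 3: Consider any decomposition s = xyz with |xy| ≤ p and |y| > 0. Since |xy| ≤ p and the first p symbols of s are all a's, y = a^k for some k with 1 ≤ k ≤ p.
Step 4: Pumping up (i = 2): xy²z = a^(p+k) b^p, which has more a's than b's, so xy²z ∉ L.
This contradicts the pumping lemma, so L is not regular.

Final answer: Choose s = a^p b^p. Since |xy| ≤ p, y = a^k with k ≥ 1. Then xy²z = a^(p+k) b^p ∉ L.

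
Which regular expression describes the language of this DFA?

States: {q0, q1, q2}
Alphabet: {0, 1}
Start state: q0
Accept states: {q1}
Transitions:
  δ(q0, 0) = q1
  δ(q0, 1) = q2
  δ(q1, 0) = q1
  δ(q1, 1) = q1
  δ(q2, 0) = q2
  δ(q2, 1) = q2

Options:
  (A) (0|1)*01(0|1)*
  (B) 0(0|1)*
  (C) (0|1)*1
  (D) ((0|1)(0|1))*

Testing sample strings against the DFA:
  '000' -> accepted
  '00101' -> accepted
  '00010' -> accepted
  '01' -> accepted
Checking each option for a counterexample:
  (A) (0|1)*01(0|1)*: '0' is accepted by the DFA but does not match the regex → eliminated
  (B) 0(0|1)*: agrees with the DFA on all strings of length ≤ 4
  (C) (0|1)*1: '0' is accepted by the DFA but does not match the regex → eliminated
  (D) ((0|1)(0|1))*: ε is rejected by the DFA but matches the regex → eliminated
Only (B) 0(0|1)* is consistent with the DFA.

Final answer: (B) 0(0|1)*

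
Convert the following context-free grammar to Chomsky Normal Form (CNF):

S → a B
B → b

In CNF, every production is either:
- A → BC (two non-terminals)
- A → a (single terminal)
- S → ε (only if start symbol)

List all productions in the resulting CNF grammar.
The grammar has no ε-productions or unit productions to eliminate.
S → a B has terminal a in a right-hand side of length ≥ 2: introduce T_a → a and use T_a in place of a.
B → b is already in CNF (single terminal) – keep it.
S → a B becomes S → T_a B.
Resulting CNF grammar (3 productions): T_a → a; B → b; S → T_a B

Final answer: T_a → a; B → b; S → T_a B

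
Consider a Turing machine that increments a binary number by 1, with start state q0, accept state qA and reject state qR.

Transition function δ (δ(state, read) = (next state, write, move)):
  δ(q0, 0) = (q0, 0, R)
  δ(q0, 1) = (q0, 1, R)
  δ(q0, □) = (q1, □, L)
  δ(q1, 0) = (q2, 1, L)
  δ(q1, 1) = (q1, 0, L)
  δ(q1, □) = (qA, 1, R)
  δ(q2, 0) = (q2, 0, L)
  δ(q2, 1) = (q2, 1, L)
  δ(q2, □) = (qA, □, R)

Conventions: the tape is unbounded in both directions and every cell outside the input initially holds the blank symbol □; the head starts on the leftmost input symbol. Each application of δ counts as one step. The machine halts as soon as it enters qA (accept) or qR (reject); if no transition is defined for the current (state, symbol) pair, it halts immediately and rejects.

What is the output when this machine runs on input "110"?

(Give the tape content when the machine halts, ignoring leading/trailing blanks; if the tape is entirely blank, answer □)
Step 0: [q0]110 (head at position 0)
Step 1: δ(q0, 1) = (q0, 1, R)  ⊢  1[q0]10 (head at position 1)
Step 2: δ(q0, 1) = (q0, 1, R)  ⊢  11[q0]0 (head at position 2)
Step 3: δ(q0, 0) = (q0, 0, R)  ⊢  110[q0]□ (head at position 3)
Step 4: δ(q0, □) = (q1, □, L)  ⊢  11[q1]0□ (head at position 2)
Step 5: δ(q1, 0) = (q2, 1, L)  ⊢  1[q2]11□ (head at position 1)
Step 6: δ(q2, 1) = (q2, 1, L)  ⊢  [q2]111□ (head at position 0)
Step 7: δ(q2, 1) = (q2, 1, L)  ⊢  [q2]□111□ (head at position -1)
Step 8: δ(q2, □) = (qA, □, R)  ⊢  □[qA]111□ (head at position 0)
The machine is in qA, so it halts and accepts.
Tape content when halted (ignoring surrounding blanks): 111

Final answer: Output: 111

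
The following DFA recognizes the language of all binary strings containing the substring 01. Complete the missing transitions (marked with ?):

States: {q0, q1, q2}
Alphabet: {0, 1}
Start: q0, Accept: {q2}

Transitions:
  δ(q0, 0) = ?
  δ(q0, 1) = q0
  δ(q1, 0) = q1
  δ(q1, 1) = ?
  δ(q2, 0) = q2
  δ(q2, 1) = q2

What each state remembers (consistent with the given transitions and accept states):
  q0: 01 not seen yet and the last symbol was not 0
  q1: 01 not seen yet and the last symbol was 0
  q2: the substring 01 has already been seen
Filling in the missing entries:
  δ(q0, 0): in q0 (01 not seen yet and the last symbol was not 0), after reading 0 we have: 01 not seen yet and the last symbol was 0 → q1
  δ(q1, 1): in q1 (01 not seen yet and the last symbol was 0), after reading 1 we have: the substring 01 has already been seen → q2

Final answer: δ(q0, 0) = q1; δ(q1, 1) = q2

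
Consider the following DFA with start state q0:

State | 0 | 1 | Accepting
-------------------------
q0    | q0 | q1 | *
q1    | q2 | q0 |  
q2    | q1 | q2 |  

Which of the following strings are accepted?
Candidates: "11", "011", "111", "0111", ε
"11": q0 → q1 → q0; q0 is accepting → accepted
"011": q0 → q0 → q1 → q0; q0 is accepting → accepted
"111": q0 → q1 → q0 → q1; q1 is not accepting → rejected
"0111": q0 → q0 → q1 → q0 → q1; q1 is not accepting → rejected
ε: q0; q0 is accepting → accepted

Final answer: "11", "011", ε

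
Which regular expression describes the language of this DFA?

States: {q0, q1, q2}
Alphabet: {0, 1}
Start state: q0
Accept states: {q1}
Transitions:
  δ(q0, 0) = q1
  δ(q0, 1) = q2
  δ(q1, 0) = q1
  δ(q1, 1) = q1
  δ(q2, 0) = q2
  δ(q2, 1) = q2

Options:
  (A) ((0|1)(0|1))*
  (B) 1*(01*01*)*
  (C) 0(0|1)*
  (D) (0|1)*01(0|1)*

Testing sample strings against the DFA:
  '11' -> rejected
  '10' -> rejected
  '10010' -> rejected
  '11101' -> rejected
Checking each option for a counterexample:
  (A) ((0|1)(0|1))*: ε is rejected by the DFA but matches the regex → eliminated
  (B) 1*(01*01*)*: ε is rejected by the DFA but matches the regex → eliminated
  (C) 0(0|1)*: agrees with the DFA on all strings of length ≤ 4
  (D) (0|1)*01(0|1)*: '0' is accepted by the DFA but does not match the regex → eliminated
Only (C) 0(0|1)* is consistent with the DFA.

Final answer: (C) 0(0|1)*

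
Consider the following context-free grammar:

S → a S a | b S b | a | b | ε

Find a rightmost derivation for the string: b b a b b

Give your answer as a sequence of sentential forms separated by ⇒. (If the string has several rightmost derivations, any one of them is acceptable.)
Start with S.
Step 1: the rightmost non-terminal is S; apply S → b S b:  b S b
Step 2: the rightmost non-terminal is S; apply S → b S b:  b b S b b
Step 3: the rightmost non-terminal is S; apply S → a:  b b a b b

Final answer: S ⇒ b S b ⇒ b b S b b ⇒ b b a b b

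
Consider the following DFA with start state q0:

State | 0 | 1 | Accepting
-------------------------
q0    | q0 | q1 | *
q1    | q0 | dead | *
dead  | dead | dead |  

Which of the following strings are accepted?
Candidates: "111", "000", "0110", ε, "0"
"111": q0 → q1 → dead → dead; dead is not accepting → rejected
"000": q0 → q0 → q0 → q0; q0 is accepting → accepted
"0110": q0 → q0 → q1 → dead → dead; dead is not accepting → rejected
ε: q0; q0 is accepting → accepted
"0": q0 → q0; q0 is accepting → accepted

Final answer: "000", ε, "0"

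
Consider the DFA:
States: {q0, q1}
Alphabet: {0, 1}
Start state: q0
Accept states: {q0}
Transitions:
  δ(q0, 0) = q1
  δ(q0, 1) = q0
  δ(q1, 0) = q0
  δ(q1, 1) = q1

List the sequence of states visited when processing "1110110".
Starting at q0
Read '1': q0 -> q0
Read '1': q0 -> q0
Read '1': q0 -> q0
Read '0': q0 -> q1
Read '1': q1 -> q1
Read '1': q1 -> q1
Read '0': q1 -> q0

Final answer: q0 -> q0 -> q0 -> q0 -> q1 -> q1 -> q1 -> q0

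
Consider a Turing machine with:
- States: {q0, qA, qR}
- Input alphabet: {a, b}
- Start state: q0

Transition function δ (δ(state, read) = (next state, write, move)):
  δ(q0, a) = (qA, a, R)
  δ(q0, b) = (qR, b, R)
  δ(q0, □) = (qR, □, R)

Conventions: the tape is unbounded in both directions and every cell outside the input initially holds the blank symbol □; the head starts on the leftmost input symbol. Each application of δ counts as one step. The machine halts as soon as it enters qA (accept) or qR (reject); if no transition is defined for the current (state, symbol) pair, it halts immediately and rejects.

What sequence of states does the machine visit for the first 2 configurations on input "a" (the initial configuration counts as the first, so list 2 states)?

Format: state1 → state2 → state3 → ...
Step 0: [q0]a (head at position 0)
Step 1: δ(q0, a) = (qA, a, R)  ⊢  a[qA]□ (head at position 1)
Reading off the states of these 2 configurations: q0 → qA

Final answer: q0 → qA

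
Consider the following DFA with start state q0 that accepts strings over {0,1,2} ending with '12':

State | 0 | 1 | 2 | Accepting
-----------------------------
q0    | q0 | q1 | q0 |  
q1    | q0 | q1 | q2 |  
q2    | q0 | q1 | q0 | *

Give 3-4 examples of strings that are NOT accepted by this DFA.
Any strings that end in a non-accepting state work; for example:
"120": q0 → q1 → q2 → q0; q0 is not accepting → rejected
"200": q0 → q0 → q0 → q0; q0 is not accepting → rejected
"0201": q0 → q0 → q0 → q0 → q1; q1 is not accepting → rejected
"2100": q0 → q0 → q1 → q0 → q0; q0 is not accepting → rejected

Final answer: "120", "200", "0201", "2100"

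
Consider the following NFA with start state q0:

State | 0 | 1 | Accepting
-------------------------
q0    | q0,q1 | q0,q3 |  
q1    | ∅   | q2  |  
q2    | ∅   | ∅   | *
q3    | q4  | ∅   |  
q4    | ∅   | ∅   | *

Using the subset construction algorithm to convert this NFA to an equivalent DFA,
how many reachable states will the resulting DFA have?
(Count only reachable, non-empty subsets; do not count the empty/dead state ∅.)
Start subset: {q0}
{q0}: on 0 → {q0, q1}, on 1 → {q0, q3}
{q0, q1}: on 0 → {q0, q1}, on 1 → {q0, q2, q3}
{q0, q3}: on 0 → {q0, q1, q4}, on 1 → {q0, q3}
{q0, q2, q3}: on 0 → {q0, q1, q4}, on 1 → {q0, q3}
{q0, q1, q4}: on 0 → {q0, q1}, on 1 → {q0, q2, q3}
Reachable non-empty subsets: {q0}, {q0, q1}, {q0, q3}, {q0, q2, q3}, {q0, q1, q4} — 5 in total.

Final answer: 5 states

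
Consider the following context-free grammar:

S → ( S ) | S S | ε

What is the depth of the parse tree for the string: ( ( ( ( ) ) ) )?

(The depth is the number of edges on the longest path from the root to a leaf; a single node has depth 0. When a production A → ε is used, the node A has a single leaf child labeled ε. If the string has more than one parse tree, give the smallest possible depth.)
The string is 4 nested pairs. The shallowest parse tree applies S → ( S ) 4 times (one node per nested pair, each a child of the previous) and then S → ε in the middle.
S nodes at depths 0..4, ε leaf at depth 5; parentheses leaves are at depths 1..4.
(Using S → S S with an S → ε child anywhere only adds levels, so it cannot give a shallower tree.)
Depth = 5.

Final answer: 5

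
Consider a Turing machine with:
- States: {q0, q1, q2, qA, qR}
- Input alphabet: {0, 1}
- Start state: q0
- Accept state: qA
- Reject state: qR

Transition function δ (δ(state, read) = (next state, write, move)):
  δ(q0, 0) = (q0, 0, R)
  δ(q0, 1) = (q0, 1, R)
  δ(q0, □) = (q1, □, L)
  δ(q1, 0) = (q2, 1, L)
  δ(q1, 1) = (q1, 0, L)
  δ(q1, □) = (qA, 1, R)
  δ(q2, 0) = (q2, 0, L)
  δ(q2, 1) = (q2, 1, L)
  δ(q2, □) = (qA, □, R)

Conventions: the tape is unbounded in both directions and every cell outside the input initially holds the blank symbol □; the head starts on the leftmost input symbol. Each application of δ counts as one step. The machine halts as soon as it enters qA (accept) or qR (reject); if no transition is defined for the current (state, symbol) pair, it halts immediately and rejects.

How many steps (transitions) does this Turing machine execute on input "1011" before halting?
Step 0: [q0]1011 (head at position 0)
Step 1: δ(q0, 1) = (q0, 1, R)  ⊢  1[q0]011 (head at position 1)
Step 2: δ(q0, 0) = (q0, 0, R)  ⊢  10[q0]11 (head at position 2)
Step 3: δ(q0, 1) = (q0, 1, R)  ⊢  101[q0]1 (head at position 3)
Step 4: δ(q0, 1) = (q0, 1, R)  ⊢  1011[q0]□ (head at position 4)
Step 5: δ(q0, □) = (q1, □, L)  ⊢  101[q1]1□ (head at position 3)
Step 6: δ(q1, 1) = (q1, 0, L)  ⊢  10[q1]10□ (head at position 2)
Step 7: δ(q1, 1) = (q1, 0, L)  ⊢  1[q1]000□ (head at position 1)
Step 8: δ(q1, 0) = (q2, 1, L)  ⊢  [q2]1100□ (head at position 0)
Step 9: δ(q2, 1) = (q2, 1, L)  ⊢  [q2]□1100□ (head at position -1)
Step 10: δ(q2, □) = (qA, □, R)  ⊢  □[qA]1100□ (head at position 0)
The machine is in qA, so it halts and accepts.
Number of transitions executed: 10.

Final answer: 10 steps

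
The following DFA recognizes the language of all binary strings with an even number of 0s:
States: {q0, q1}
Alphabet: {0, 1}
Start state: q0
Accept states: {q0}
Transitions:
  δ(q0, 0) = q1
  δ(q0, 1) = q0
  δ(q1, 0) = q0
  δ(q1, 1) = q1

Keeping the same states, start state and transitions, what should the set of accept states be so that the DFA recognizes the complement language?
The DFA is complete (every state has a transition on every symbol), so the complement
is recognized by the same DFA with accepting and non-accepting states swapped.
Original accept states: {q0}
Complement accept states = All states - Original accept states
= {q0, q1} - {q0}
= {q1}
Complement language: strings with an ODD number of 0s

Final answer: {q1}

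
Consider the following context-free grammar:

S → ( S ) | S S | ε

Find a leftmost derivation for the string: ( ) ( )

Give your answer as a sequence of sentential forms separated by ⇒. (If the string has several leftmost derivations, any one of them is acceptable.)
Start with S.
Step 1: the leftmost non-terminal is S; apply S → S S:  S S
Step 2: the leftmost non-terminal is S; apply S → ( S ):  ( S ) S
Step 3: the leftmost non-terminal is S; apply S → ε:  ( ) S
Step 4: the leftmost non-terminal is S; apply S → ( S ):  ( ) ( S )
Step 5: the leftmost non-terminal is S; apply S → ε:  ( ) ( )

Final answer: S ⇒ S S ⇒ ( S ) S ⇒ ( ) S ⇒ ( ) ( S ) ⇒ ( ) ( )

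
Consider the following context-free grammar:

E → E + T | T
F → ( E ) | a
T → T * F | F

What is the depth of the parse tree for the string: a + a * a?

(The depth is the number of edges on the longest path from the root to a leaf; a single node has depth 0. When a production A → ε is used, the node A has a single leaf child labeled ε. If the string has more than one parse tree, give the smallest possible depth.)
The grammar is unambiguous; the parse tree of a + a * a is:
E → E + T at the root (depth 0).
  Left E (depth 1) → T (2) → F (3) → a (4).
  Right T (depth 1) → T * F; that T (2) → F (3) → a (4); F (2) → a (3).
The longest root-to-leaf paths have 4 edges.
Depth = 4.

Final answer: 4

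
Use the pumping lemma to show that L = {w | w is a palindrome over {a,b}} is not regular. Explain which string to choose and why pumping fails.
Language: L = {w | w is a palindrome over {a,b}} (strings that read the same forwards and backwards)
Step 1: Assume for contradiction that L is regular, with pumping length p.
Step 2: Choose s = a^p b a^p. Then s ∈ L (it reads the same forwards and backwards) and |s| ≥ p.
Step 3: Consider any decomposition s = xyz with |xy| ≤ p and |y| > 0. Since |xy| ≤ p and the first p symbols of s are all a's, y = a^k for some k with 1 ≤ k ≤ p.
Step 4: Pumping up (i = 2): xy²z = a^(p+k) b a^p. Its reverse is a^p b a^(p+k) ≠ a^(p+k) b a^p (the single b is no longer in the middle), so xy²z is not a palindrome and xy²z ∉ L.
This contradicts the pumping lemma, so L is not regular.

Final answer: Choose s = a^p b a^p. Since |xy| ≤ p, y = a^k with k ≥ 1. Then xy²z = a^(p+k) b a^p is not a palindrome, so ∉ L.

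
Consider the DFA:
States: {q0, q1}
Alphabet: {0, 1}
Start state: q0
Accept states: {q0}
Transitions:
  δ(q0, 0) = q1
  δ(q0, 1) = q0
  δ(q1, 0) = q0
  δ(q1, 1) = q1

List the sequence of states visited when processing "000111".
Starting at q0
Read '0': q0 -> q1
Read '0': q1 -> q0
Read '0': q0 -> q1
Read '1': q1 -> q1
Read '1': q1 -> q1
Read '1': q1 -> q1

Final answer: q0 -> q1 -> q0 -> q1 -> q1 -> q1 -> q1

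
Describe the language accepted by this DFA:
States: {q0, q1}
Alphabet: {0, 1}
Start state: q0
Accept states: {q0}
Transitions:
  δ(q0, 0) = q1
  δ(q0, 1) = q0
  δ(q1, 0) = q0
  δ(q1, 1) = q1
Analyzing the DFA structure:
Start state: q0
Accept states: {q0}
Interpreting what each state remembers (checking against the transitions):
  q0: an even number of 0s has been read so far
  q1: an odd number of 0s has been read so far
  δ(q0, 0): in q0 (an even number of 0s has been read so far), after reading 0 we have: an odd number of 0s has been read so far → q1
  δ(q0, 1): in q0 (an even number of 0s has been read so far), after reading 1 we have: an even number of 0s has been read so far → q0
  δ(q1, 0): in q1 (an odd number of 0s has been read so far), after reading 0 we have: an even number of 0s has been read so far → q0
  δ(q1, 1): in q1 (an odd number of 0s has been read so far), after reading 1 we have: an odd number of 0s has been read so far → q1
A string is accepted iff it ends in {q0}, i.e. an even number of 0s has been read so far.
Language: All binary strings with an even number of 0s

Final answer: All binary strings with an even number of 0s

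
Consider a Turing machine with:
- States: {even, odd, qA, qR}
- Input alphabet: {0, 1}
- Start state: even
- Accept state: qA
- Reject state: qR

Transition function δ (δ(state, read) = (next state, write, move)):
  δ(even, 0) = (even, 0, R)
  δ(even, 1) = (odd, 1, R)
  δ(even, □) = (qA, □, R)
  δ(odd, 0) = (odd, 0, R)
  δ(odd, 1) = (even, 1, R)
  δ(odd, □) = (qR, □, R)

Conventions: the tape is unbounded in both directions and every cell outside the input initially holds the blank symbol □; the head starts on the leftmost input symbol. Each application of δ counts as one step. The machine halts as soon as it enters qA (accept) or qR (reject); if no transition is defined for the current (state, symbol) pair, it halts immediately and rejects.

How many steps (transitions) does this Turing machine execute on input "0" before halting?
Step 0: [even]0 (head at position 0)
Step 1: δ(even, 0) = (even, 0, R)  ⊢  0[even]□ (head at position 1)
Step 2: δ(even, □) = (qA, □, R)  ⊢  0□[qA]□ (head at position 2)
The machine is in qA, so it halts and accepts.
Number of transitions executed: 2.

Final answer: 2 steps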